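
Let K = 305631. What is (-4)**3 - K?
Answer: -305695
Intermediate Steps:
(-4)**3 - K = (-4)**3 - 1*305631 = -64 - 305631 = -305695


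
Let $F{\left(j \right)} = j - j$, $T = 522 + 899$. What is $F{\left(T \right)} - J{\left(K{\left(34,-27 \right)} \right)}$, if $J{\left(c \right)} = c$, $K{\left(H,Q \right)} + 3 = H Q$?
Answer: $921$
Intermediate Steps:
$T = 1421$
$K{\left(H,Q \right)} = -3 + H Q$
$F{\left(j \right)} = 0$
$F{\left(T \right)} - J{\left(K{\left(34,-27 \right)} \right)} = 0 - \left(-3 + 34 \left(-27\right)\right) = 0 - \left(-3 - 918\right) = 0 - -921 = 0 + 921 = 921$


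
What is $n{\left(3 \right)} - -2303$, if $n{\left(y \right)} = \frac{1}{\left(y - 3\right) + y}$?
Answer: $\frac{6910}{3} \approx 2303.3$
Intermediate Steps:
$n{\left(y \right)} = \frac{1}{-3 + 2 y}$ ($n{\left(y \right)} = \frac{1}{\left(-3 + y\right) + y} = \frac{1}{-3 + 2 y}$)
$n{\left(3 \right)} - -2303 = \frac{1}{-3 + 2 \cdot 3} - -2303 = \frac{1}{-3 + 6} + 2303 = \frac{1}{3} + 2303 = \frac{6910}{3}$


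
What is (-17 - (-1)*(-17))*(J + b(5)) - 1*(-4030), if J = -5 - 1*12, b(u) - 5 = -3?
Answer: 4540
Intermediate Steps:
b(u) = 2 (b(u) = 5 - 3 = 2)
J = -17 (J = -5 - 12 = -17)
(-17 - (-1)*(-17))*(J + b(5)) - 1*(-4030) = (-17 - (-1)*(-17))*(-17 + 2) - 1*(-4030) = (-17 - 1*17)*(-15) + 4030 = (-17 - 17)*(-15) + 4030 = -34*(-15) + 4030 = 510 + 4030 = 4540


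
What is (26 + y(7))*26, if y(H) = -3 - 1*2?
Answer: 546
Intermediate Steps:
y(H) = -5 (y(H) = -3 - 2 = -5)
(26 + y(7))*26 = (26 - 5)*26 = 21*26 = 546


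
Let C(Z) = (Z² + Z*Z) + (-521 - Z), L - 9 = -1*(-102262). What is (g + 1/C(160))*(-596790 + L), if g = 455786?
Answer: -11386721767563265/50519 ≈ -2.2539e+11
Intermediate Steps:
L = 102271 (L = 9 - 1*(-102262) = 9 + 102262 = 102271)
C(Z) = -521 - Z + 2*Z² (C(Z) = (Z² + Z²) + (-521 - Z) = 2*Z² + (-521 - Z) = -521 - Z + 2*Z²)
(g + 1/C(160))*(-596790 + L) = (455786 + 1/(-521 - 1*160 + 2*160²))*(-596790 + 102271) = (455786 + 1/(-521 - 160 + 2*25600))*(-494519) = (455786 + 1/(-521 - 160 + 51200))*(-494519) = (455786 + 1/50519)*(-494519) = (23025852935/50519)*(-494519) = -11386721767563265/50519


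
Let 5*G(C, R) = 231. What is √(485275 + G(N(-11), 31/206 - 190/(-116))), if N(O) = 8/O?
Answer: √12133030/5 ≈ 696.65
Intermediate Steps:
G(C, R) = 231/5 (G(C, R) = (⅕)*231 = 231/5)
√(485275 + G(N(-11), 31/206 - 190/(-116))) = √(485275 + 231/5) = √(2426606/5) = √12133030/5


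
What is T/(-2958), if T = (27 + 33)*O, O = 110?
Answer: -1100/493 ≈ -2.2312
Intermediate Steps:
T = 6600 (T = (27 + 33)*110 = 60*110 = 6600)
T/(-2958) = 6600/(-2958) = 6600*(-1/2958) = -1100/493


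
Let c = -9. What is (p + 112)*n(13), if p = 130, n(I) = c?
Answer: -2178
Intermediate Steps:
n(I) = -9
(p + 112)*n(13) = (130 + 112)*(-9) = 242*(-9) = -2178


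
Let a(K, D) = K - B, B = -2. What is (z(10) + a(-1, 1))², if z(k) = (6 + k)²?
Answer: 66049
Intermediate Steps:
a(K, D) = 2 + K (a(K, D) = K - 1*(-2) = K + 2 = 2 + K)
(z(10) + a(-1, 1))² = ((6 + 10)² + (2 - 1))² = (16² + 1)² = (256 + 1)² = 257² = 66049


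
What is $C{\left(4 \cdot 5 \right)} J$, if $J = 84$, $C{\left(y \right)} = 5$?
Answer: $420$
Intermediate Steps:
$C{\left(4 \cdot 5 \right)} J = 5 \cdot 84 = 420$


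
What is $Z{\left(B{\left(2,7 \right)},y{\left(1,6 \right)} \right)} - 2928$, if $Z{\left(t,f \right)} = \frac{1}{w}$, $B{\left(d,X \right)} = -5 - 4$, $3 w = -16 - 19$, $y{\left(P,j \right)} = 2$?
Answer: $- \frac{102483}{35} \approx -2928.1$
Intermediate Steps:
$w = - \frac{35}{3}$ ($w = \frac{-16 - 19}{3} = \frac{1}{3} \left(-35\right) = - \frac{35}{3} \approx -11.667$)
$B{\left(d,X \right)} = -9$ ($B{\left(d,X \right)} = -5 - 4 = -9$)
$Z{\left(t,f \right)} = - \frac{3}{35}$ ($Z{\left(t,f \right)} = \frac{1}{- \frac{35}{3}} = - \frac{3}{35}$)
$Z{\left(B{\left(2,7 \right)},y{\left(1,6 \right)} \right)} - 2928 = - \frac{3}{35} - 2928 = - \frac{102483}{35}$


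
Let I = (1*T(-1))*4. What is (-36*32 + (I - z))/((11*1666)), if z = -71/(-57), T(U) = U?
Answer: -65963/1044582 ≈ -0.063148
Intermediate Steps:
I = -4 (I = (1*(-1))*4 = -1*4 = -4)
z = 71/57 (z = -71*(-1/57) = 71/57 ≈ 1.2456)
(-36*32 + (I - z))/((11*1666)) = (-36*32 + (-4 - 1*71/57))/((11*1666)) = (-1152 + (-4 - 71/57))/18326 = (-1152 - 299/57)*(1/18326) = -65963/57*1/18326 = -65963/1044582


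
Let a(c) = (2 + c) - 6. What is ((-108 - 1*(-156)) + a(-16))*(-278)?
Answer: -7784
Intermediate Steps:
a(c) = -4 + c
((-108 - 1*(-156)) + a(-16))*(-278) = ((-108 - 1*(-156)) + (-4 - 16))*(-278) = ((-108 + 156) - 20)*(-278) = (48 - 20)*(-278) = 28*(-278) = -7784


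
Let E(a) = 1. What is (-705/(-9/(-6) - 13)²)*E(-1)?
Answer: -2820/529 ≈ -5.3308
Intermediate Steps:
(-705/(-9/(-6) - 13)²)*E(-1) = -705/(-9/(-6) - 13)²*1 = -705/(-9*(-⅙) - 13)²*1 = -705/(3/2 - 13)²*1 = -705/((-23/2)²)*1 = -705/529/4*1 = -705*4/529*1 = -2820/529*1 = -2820/529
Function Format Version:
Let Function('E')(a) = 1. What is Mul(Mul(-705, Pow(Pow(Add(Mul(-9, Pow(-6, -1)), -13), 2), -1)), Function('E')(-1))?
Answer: Rational(-2820, 529) ≈ -5.3308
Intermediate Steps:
Mul(Mul(-705, Pow(Pow(Add(Mul(-9, Pow(-6, -1)), -13), 2), -1)), Function('E')(-1)) = Mul(Mul(-705, Pow(Pow(Add(Mul(-9, Pow(-6, -1)), -13), 2), -1)), 1) = Mul(Mul(-705, Pow(Pow(Add(Mul(-9, Rational(-1, 6)), -13), 2), -1)), 1) = Mul(Mul(-705, Pow(Pow(Add(Rational(3, 2), -13), 2), -1)), 1) = Mul(Mul(-705, Pow(Pow(Rational(-23, 2), 2), -1)), 1) = Mul(Mul(-705, Pow(Rational(529, 4), -1)), 1) = Mul(Mul(-705, Rational(4, 529)), 1) = Mul(Rational(-2820, 529), 1) = Rational(-2820, 529)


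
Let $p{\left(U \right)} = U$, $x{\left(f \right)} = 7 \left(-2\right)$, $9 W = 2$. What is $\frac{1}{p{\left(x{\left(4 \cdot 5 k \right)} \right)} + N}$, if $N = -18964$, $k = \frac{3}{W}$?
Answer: $- \frac{1}{18978} \approx -5.2693 \cdot 10^{-5}$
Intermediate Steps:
$W = \frac{2}{9}$ ($W = \frac{1}{9} \cdot 2 = \frac{2}{9} \approx 0.22222$)
$k = \frac{27}{2}$ ($k = \frac{3}{\frac{2}{9}} = 3 \cdot \frac{9}{2} = \frac{27}{2} \approx 13.5$)
$x{\left(f \right)} = -14$
$\frac{1}{p{\left(x{\left(4 \cdot 5 k \right)} \right)} + N} = \frac{1}{-14 - 18964} = \frac{1}{-18978} = - \frac{1}{18978}$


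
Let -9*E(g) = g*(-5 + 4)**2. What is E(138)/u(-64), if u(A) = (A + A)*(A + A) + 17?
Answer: -46/49203 ≈ -0.00093490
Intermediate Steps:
E(g) = -g/9 (E(g) = -g*(-5 + 4)**2/9 = -g*(-1)**2/9 = -g/9)
u(A) = 17 + 4*A**2 (u(A) = (2*A)*(2*A) + 17 = 4*A**2 + 17 = 17 + 4*A**2)
E(138)/u(-64) = (-1/9*138)/(17 + 4*(-64)**2) = -46/(3*(17 + 4*4096)) = -46/(3*(17 + 16384)) = -46/3/16401 = -46/3*1/16401 = -46/49203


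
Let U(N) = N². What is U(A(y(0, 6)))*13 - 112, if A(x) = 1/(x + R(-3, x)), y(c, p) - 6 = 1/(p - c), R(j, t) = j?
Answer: -39964/361 ≈ -110.70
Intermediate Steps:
y(c, p) = 6 + 1/(p - c)
A(x) = 1/(-3 + x) (A(x) = 1/(x - 3) = 1/(-3 + x))
U(A(y(0, 6)))*13 - 112 = (1/(-3 + (-1 - 6*6 + 6*0)/(0 - 1*6)))²*13 - 112 = (1/(-3 + (-1 - 36 + 0)/(0 - 6)))²*13 - 112 = (1/(-3 - 37/(-6)))²*13 - 112 = (1/(-3 - ⅙*(-37)))²*13 - 112 = (1/(-3 + 37/6))²*13 - 112 = (1/(19/6))²*13 - 112 = (6/19)²*13 - 112 = (36/361)*13 - 112 = 468/361 - 112 = -39964/361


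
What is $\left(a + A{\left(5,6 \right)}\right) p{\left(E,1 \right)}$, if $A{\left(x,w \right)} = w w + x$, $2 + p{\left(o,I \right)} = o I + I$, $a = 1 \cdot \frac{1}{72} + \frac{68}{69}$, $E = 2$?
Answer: $\frac{69551}{1656} \approx 41.999$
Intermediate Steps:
$a = \frac{1655}{1656}$ ($a = 1 \cdot \frac{1}{72} + 68 \cdot \frac{1}{69} = \frac{1}{72} + \frac{68}{69} = \frac{1655}{1656} \approx 0.9994$)
$p{\left(o,I \right)} = -2 + I + I o$ ($p{\left(o,I \right)} = -2 + \left(o I + I\right) = -2 + \left(I o + I\right) = -2 + \left(I + I o\right) = -2 + I + I o$)
$A{\left(x,w \right)} = x + w^{2}$ ($A{\left(x,w \right)} = w^{2} + x = x + w^{2}$)
$\left(a + A{\left(5,6 \right)}\right) p{\left(E,1 \right)} = \left(\frac{1655}{1656} + \left(5 + 6^{2}\right)\right) \left(-2 + 1 + 1 \cdot 2\right) = \left(\frac{1655}{1656} + \left(5 + 36\right)\right) \left(-2 + 1 + 2\right) = \left(\frac{1655}{1656} + 41\right) 1 = \frac{69551}{1656} \cdot 1 = \frac{69551}{1656}$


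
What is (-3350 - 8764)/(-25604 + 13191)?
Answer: 12114/12413 ≈ 0.97591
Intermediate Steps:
(-3350 - 8764)/(-25604 + 13191) = -12114/(-12413) = -12114*(-1/12413) = 12114/12413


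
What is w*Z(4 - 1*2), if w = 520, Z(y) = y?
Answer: 1040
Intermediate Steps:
w*Z(4 - 1*2) = 520*(4 - 1*2) = 520*(4 - 2) = 520*2 = 1040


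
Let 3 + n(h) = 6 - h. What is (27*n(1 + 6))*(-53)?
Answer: 5724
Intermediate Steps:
n(h) = 3 - h (n(h) = -3 + (6 - h) = 3 - h)
(27*n(1 + 6))*(-53) = (27*(3 - (1 + 6)))*(-53) = (27*(3 - 1*7))*(-53) = (27*(3 - 7))*(-53) = (27*(-4))*(-53) = -108*(-53) = 5724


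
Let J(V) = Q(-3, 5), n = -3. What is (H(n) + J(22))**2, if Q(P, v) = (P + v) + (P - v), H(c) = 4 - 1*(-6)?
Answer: 16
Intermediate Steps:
H(c) = 10 (H(c) = 4 + 6 = 10)
Q(P, v) = 2*P
J(V) = -6 (J(V) = 2*(-3) = -6)
(H(n) + J(22))**2 = (10 - 6)**2 = 4**2 = 16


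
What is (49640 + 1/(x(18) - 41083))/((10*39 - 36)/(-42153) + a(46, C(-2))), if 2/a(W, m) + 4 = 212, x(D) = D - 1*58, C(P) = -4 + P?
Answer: 994342221519192/24385939 ≈ 4.0775e+7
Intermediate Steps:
x(D) = -58 + D (x(D) = D - 58 = -58 + D)
a(W, m) = 1/104 (a(W, m) = 2/(-4 + 212) = 2/208 = 2*(1/208) = 1/104)
(49640 + 1/(x(18) - 41083))/((10*39 - 36)/(-42153) + a(46, C(-2))) = (49640 + 1/((-58 + 18) - 41083))/((10*39 - 36)/(-42153) + 1/104) = (49640 + 1/(-40 - 41083))/((390 - 36)*(-1/42153) + 1/104) = (49640 + 1/(-41123))/(354*(-1/42153) + 1/104) = (49640 - 1/41123)/(-118/14051 + 1/104) = 2041345719/(41123*(1779/1461304)) = (2041345719/41123)*(1461304/1779) = 994342221519192/24385939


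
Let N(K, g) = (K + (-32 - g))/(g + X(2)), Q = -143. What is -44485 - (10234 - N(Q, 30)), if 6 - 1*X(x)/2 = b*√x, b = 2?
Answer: -47390959/866 - 205*√2/433 ≈ -54725.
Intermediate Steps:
X(x) = 12 - 4*√x
N(K, g) = (-32 + K - g)/(12 + g - 4*√2) (N(K, g) = (K + (-32 - g))/(g + (12 - 4*√2)) = (-32 + K - g)/(12 + g - 4*√2))
-44485 - (10234 - N(Q, 30)) = -44485 - (10234 - (-32 - 143 - 1*30)/(12 + 30 - 4*√2)) = -44485 - (10234 - (-32 - 143 - 30)/(42 - 4*√2)) = -44485 - (10234 - (-205)/(42 - 4*√2)) = -44485 - (10234 + 205/(42 - 4*√2)) = -44485 + (-10234 - 205/(42 - 4*√2)) = -54719 - 205/(42 - 4*√2)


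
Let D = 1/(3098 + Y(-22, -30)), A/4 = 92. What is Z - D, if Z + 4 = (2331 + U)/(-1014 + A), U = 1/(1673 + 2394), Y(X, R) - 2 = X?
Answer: -1619202925/212809842 ≈ -7.6087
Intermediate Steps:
A = 368 (A = 4*92 = 368)
Y(X, R) = 2 + X
U = 1/4067 ≈ 0.00024588
D = 1/3078 (D = 1/(3098 + (2 - 22)) = 1/(3098 - 20) = 1/3078 ≈ 0.00032489)
Z = -9994653/1313641 (Z = -4 + (2331 + 1/4067)/(-1014 + 368) = -4 + (9480178/4067)/(-646) = -4 + (9480178/4067)*(-1/646) = -4 - 4740089/1313641 = -9994653/1313641 ≈ -7.6084)
Z - D = -9994653/1313641 - 1*1/3078 = -9994653/1313641 - 1/3078 = -1619202925/212809842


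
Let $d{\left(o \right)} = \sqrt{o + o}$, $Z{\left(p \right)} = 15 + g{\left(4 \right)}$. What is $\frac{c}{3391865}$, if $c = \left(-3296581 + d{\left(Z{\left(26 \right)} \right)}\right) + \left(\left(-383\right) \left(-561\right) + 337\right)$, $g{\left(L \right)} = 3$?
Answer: $- \frac{616275}{678373} \approx -0.90846$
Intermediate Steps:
$Z{\left(p \right)} = 18$ ($Z{\left(p \right)} = 15 + 3 = 18$)
$d{\left(o \right)} = \sqrt{2} \sqrt{o}$ ($d{\left(o \right)} = \sqrt{2 o} = \sqrt{2} \sqrt{o}$)
$c = -3081375$ ($c = \left(-3296581 + \sqrt{2} \sqrt{18}\right) + \left(\left(-383\right) \left(-561\right) + 337\right) = \left(-3296581 + \sqrt{2} \cdot 3 \sqrt{2}\right) + \left(214863 + 337\right) = \left(-3296581 + 6\right) + 215200 = -3296575 + 215200 = -3081375$)
$\frac{c}{3391865} = - \frac{3081375}{3391865} = \left(-3081375\right) \frac{1}{3391865} = - \frac{616275}{678373}$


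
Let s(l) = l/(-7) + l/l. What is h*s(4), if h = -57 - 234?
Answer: -873/7 ≈ -124.71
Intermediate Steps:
s(l) = 1 - l/7 (s(l) = l*(-1/7) + 1 = -l/7 + 1 = 1 - l/7)
h = -291
h*s(4) = -291*(1 - 1/7*4) = -291*(1 - 4/7) = -291*3/7 = -873/7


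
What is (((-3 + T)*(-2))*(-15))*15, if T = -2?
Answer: -2250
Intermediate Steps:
(((-3 + T)*(-2))*(-15))*15 = (((-3 - 2)*(-2))*(-15))*15 = (-5*(-2)*(-15))*15 = (10*(-15))*15 = -150*15 = -2250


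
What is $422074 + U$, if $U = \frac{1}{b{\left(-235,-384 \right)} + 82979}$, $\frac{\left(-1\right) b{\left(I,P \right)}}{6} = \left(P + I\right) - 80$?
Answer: $\frac{36793456803}{87173} \approx 4.2207 \cdot 10^{5}$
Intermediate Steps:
$b{\left(I,P \right)} = 480 - 6 I - 6 P$ ($b{\left(I,P \right)} = - 6 \left(\left(P + I\right) - 80\right) = - 6 \left(\left(I + P\right) - 80\right) = - 6 \left(-80 + I + P\right) = 480 - 6 I - 6 P$)
$U = \frac{1}{87173}$ ($U = \frac{1}{\left(480 - -1410 - -2304\right) + 82979} = \frac{1}{\left(480 + 1410 + 2304\right) + 82979} = \frac{1}{4194 + 82979} = \frac{1}{87173} \approx 1.1471 \cdot 10^{-5}$)
$422074 + U = 422074 + \frac{1}{87173} = \frac{36793456803}{87173}$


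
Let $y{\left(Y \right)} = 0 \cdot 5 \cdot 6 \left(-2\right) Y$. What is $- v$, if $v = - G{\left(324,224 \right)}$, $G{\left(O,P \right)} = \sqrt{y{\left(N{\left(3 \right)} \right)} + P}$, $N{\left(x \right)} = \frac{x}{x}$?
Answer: $4 \sqrt{14} \approx 14.967$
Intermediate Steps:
$N{\left(x \right)} = 1$
$y{\left(Y \right)} = 0$ ($y{\left(Y \right)} = 0 \cdot 30 \left(-2\right) Y = 0 \left(-60\right) Y = 0 Y = 0$)
$G{\left(O,P \right)} = \sqrt{P}$ ($G{\left(O,P \right)} = \sqrt{0 + P} = \sqrt{P}$)
$v = - 4 \sqrt{14}$ ($v = - \sqrt{224} = - 4 \sqrt{14} \approx -14.967$)
$- v = - \left(-4\right) \sqrt{14} = 4 \sqrt{14}$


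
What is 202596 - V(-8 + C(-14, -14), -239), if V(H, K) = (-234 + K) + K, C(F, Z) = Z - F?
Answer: 203308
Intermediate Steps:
V(H, K) = -234 + 2*K
202596 - V(-8 + C(-14, -14), -239) = 202596 - (-234 + 2*(-239)) = 202596 - (-234 - 478) = 202596 - 1*(-712) = 202596 + 712 = 203308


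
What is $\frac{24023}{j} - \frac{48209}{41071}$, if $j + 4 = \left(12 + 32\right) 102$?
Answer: $\frac{770479477}{184162364} \approx 4.1837$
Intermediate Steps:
$j = 4484$ ($j = -4 + \left(12 + 32\right) 102 = -4 + 44 \cdot 102 = -4 + 4488 = 4484$)
$\frac{24023}{j} - \frac{48209}{41071} = \frac{24023}{4484} - \frac{48209}{41071} = \frac{770479477}{184162364}$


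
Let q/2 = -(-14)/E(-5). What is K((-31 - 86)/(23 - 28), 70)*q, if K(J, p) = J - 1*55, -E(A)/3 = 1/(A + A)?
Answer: -8848/3 ≈ -2949.3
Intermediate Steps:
E(A) = -3/(2*A) (E(A) = -3/(A + A) = -3*1/(2*A) = -3/(2*A))
K(J, p) = -55 + J (K(J, p) = J - 55 = -55 + J)
q = 280/3 (q = 2*(-(-14)/((-3/2/(-5)))) = 2*(-(-14)/((-3/2*(-1/5)))) = 2*(-(-14)/3/10) = 2*(-(-14)*10/3) = 2*(-7*(-20/3)) = 2*(140/3) = 280/3 ≈ 93.333)
K((-31 - 86)/(23 - 28), 70)*q = (-55 + (-31 - 86)/(23 - 28))*(280/3) = (-55 - 117/(-5))*(280/3) = (-55 - 117*(-1/5))*(280/3) = (-55 + 117/5)*(280/3) = -158/5*280/3 = -8848/3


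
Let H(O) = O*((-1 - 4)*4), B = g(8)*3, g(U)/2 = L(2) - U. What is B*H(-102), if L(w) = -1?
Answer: -110160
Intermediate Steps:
g(U) = -2 - 2*U (g(U) = 2*(-1 - U) = -2 - 2*U)
B = -54 (B = (-2 - 2*8)*3 = (-2 - 16)*3 = -18*3 = -54)
H(O) = -20*O (H(O) = O*(-5*4) = O*(-20) = -20*O)
B*H(-102) = -(-1080)*(-102) = -54*2040 = -110160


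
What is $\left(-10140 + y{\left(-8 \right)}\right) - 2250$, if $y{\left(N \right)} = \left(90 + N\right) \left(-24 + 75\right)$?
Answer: $-8208$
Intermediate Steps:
$y{\left(N \right)} = 4590 + 51 N$ ($y{\left(N \right)} = \left(90 + N\right) 51 = 4590 + 51 N$)
$\left(-10140 + y{\left(-8 \right)}\right) - 2250 = \left(-10140 + \left(4590 + 51 \left(-8\right)\right)\right) - 2250 = \left(-10140 + \left(4590 - 408\right)\right) - 2250 = \left(-10140 + 4182\right) - 2250 = -5958 - 2250 = -8208$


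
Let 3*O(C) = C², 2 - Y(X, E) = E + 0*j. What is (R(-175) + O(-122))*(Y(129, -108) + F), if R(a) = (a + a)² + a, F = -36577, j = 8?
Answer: -13925252153/3 ≈ -4.6418e+9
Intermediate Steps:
Y(X, E) = 2 - E (Y(X, E) = 2 - (E + 0*8) = 2 - (E + 0) = 2 - E)
R(a) = a + 4*a² (R(a) = (2*a)² + a = 4*a² + a = a + 4*a²)
O(C) = C²/3
(R(-175) + O(-122))*(Y(129, -108) + F) = (-175*(1 + 4*(-175)) + (⅓)*(-122)²)*((2 - 1*(-108)) - 36577) = (-175*(1 - 700) + (⅓)*14884)*((2 + 108) - 36577) = (-175*(-699) + 14884/3)*(110 - 36577) = (122325 + 14884/3)*(-36467) = (381859/3)*(-36467) = -13925252153/3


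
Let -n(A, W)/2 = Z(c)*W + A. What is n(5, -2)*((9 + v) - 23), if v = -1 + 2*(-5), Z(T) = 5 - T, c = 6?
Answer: 350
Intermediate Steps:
v = -11 (v = -1 - 10 = -11)
n(A, W) = -2*A + 2*W (n(A, W) = -2*((5 - 1*6)*W + A) = -2*((5 - 6)*W + A) = -2*(-W + A) = -2*(A - W) = -2*A + 2*W)
n(5, -2)*((9 + v) - 23) = (-2*5 + 2*(-2))*((9 - 11) - 23) = (-10 - 4)*(-2 - 23) = -14*(-25) = 350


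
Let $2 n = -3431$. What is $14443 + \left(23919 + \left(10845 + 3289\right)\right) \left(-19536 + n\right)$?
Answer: $- \frac{1617337773}{2} \approx -8.0867 \cdot 10^{8}$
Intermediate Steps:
$n = - \frac{3431}{2}$ ($n = \frac{1}{2} \left(-3431\right) = - \frac{3431}{2} \approx -1715.5$)
$14443 + \left(23919 + \left(10845 + 3289\right)\right) \left(-19536 + n\right) = 14443 + \left(23919 + \left(10845 + 3289\right)\right) \left(-19536 - \frac{3431}{2}\right) = 14443 + \left(23919 + 14134\right) \left(- \frac{42503}{2}\right) = 14443 + 38053 \left(- \frac{42503}{2}\right) = 14443 - \frac{1617366659}{2} = - \frac{1617337773}{2}$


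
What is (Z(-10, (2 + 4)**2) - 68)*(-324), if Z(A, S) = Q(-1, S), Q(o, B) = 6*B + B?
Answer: -59616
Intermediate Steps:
Q(o, B) = 7*B
Z(A, S) = 7*S
(Z(-10, (2 + 4)**2) - 68)*(-324) = (7*(2 + 4)**2 - 68)*(-324) = (7*6**2 - 68)*(-324) = (7*36 - 68)*(-324) = (252 - 68)*(-324) = 184*(-324) = -59616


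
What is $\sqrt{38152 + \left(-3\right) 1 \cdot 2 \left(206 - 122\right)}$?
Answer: $4 \sqrt{2353} \approx 194.03$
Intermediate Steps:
$\sqrt{38152 + \left(-3\right) 1 \cdot 2 \left(206 - 122\right)} = \sqrt{38152 + \left(-3\right) 2 \cdot 84} = \sqrt{38152 - 504} = \sqrt{37648} = 4 \sqrt{2353}$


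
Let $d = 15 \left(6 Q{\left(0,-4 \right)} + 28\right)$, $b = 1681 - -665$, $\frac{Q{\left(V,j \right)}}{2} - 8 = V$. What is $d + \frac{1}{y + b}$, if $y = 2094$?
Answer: $\frac{8258401}{4440} \approx 1860.0$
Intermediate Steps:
$Q{\left(V,j \right)} = 16 + 2 V$
$b = 2346$ ($b = 1681 + 665 = 2346$)
$d = 1860$ ($d = 15 \left(6 \left(16 + 2 \cdot 0\right) + 28\right) = 15 \left(6 \left(16 + 0\right) + 28\right) = 15 \left(6 \cdot 16 + 28\right) = 15 \left(96 + 28\right) = 15 \cdot 124 = 1860$)
$d + \frac{1}{y + b} = 1860 + \frac{1}{2094 + 2346} = 1860 + \frac{1}{4440} = \frac{8258401}{4440}$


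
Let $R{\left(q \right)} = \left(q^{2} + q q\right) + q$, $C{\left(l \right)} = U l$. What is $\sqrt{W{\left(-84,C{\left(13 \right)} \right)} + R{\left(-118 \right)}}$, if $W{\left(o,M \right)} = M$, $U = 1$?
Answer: $\sqrt{27743} \approx 166.56$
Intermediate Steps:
$C{\left(l \right)} = l$ ($C{\left(l \right)} = 1 l = l$)
$R{\left(q \right)} = q + 2 q^{2}$ ($R{\left(q \right)} = \left(q^{2} + q^{2}\right) + q = 2 q^{2} + q = q + 2 q^{2}$)
$\sqrt{W{\left(-84,C{\left(13 \right)} \right)} + R{\left(-118 \right)}} = \sqrt{13 - 118 \left(1 + 2 \left(-118\right)\right)} = \sqrt{13 - 118 \left(1 - 236\right)} = \sqrt{13 - -27730} = \sqrt{13 + 27730} = \sqrt{27743}$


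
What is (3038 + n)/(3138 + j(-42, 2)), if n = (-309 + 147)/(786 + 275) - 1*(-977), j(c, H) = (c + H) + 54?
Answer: 4259753/3344272 ≈ 1.2737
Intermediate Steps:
j(c, H) = 54 + H + c (j(c, H) = (H + c) + 54 = 54 + H + c)
n = 1036435/1061 (n = -162/1061 + 977 = 1036435/1061 ≈ 976.85)
(3038 + n)/(3138 + j(-42, 2)) = (3038 + 1036435/1061)/(3138 + (54 + 2 - 42)) = 4259753/(1061*(3138 + 14)) = (4259753/1061)/3152 = (4259753/1061)*(1/3152) = 4259753/3344272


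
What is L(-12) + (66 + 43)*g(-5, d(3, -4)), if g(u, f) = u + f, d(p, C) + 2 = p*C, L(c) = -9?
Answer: -2080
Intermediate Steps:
d(p, C) = -2 + C*p (d(p, C) = -2 + p*C = -2 + C*p)
g(u, f) = f + u
L(-12) + (66 + 43)*g(-5, d(3, -4)) = -9 + (66 + 43)*((-2 - 4*3) - 5) = -9 + 109*((-2 - 12) - 5) = -9 + 109*(-14 - 5) = -9 + 109*(-19) = -9 - 2071 = -2080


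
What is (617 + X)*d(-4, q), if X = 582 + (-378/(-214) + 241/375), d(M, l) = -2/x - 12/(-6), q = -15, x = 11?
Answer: 192826148/88275 ≈ 2184.4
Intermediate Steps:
d(M, l) = 20/11 (d(M, l) = -2/11 - 12/(-6) = -2*1/11 - 12*(-⅙) = -2/11 + 2 = 20/11)
X = 23449412/40125 (X = 582 + (-378*(-1/214) + 241*(1/375)) = 582 + (189/107 + 241/375) = 582 + 96662/40125 = 23449412/40125 ≈ 584.41)
(617 + X)*d(-4, q) = (617 + 23449412/40125)*(20/11) = (48206537/40125)*(20/11) = 192826148/88275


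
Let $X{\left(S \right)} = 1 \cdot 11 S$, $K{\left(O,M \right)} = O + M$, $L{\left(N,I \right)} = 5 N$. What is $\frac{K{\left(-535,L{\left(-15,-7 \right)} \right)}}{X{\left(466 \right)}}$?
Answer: $- \frac{305}{2563} \approx -0.119$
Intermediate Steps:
$K{\left(O,M \right)} = M + O$
$X{\left(S \right)} = 11 S$
$\frac{K{\left(-535,L{\left(-15,-7 \right)} \right)}}{X{\left(466 \right)}} = \frac{5 \left(-15\right) - 535}{11 \cdot 466} = \frac{-75 - 535}{5126} = \left(-610\right) \frac{1}{5126} = - \frac{305}{2563}$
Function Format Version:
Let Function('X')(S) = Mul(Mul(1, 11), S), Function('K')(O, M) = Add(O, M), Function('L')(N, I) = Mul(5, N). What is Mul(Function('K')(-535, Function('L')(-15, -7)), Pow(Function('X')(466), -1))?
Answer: Rational(-305, 2563) ≈ -0.11900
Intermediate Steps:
Function('K')(O, M) = Add(M, O)
Function('X')(S) = Mul(11, S)
Mul(Function('K')(-535, Function('L')(-15, -7)), Pow(Function('X')(466), -1)) = Mul(Add(Mul(5, -15), -535), Pow(Mul(11, 466), -1)) = Mul(Add(-75, -535), Pow(5126, -1)) = Mul(-610, Rational(1, 5126)) = Rational(-305, 2563)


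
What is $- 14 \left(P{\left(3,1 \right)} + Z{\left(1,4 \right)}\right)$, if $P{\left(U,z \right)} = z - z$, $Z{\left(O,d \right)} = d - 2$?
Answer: $-28$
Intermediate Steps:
$Z{\left(O,d \right)} = -2 + d$ ($Z{\left(O,d \right)} = d - 2 = -2 + d$)
$P{\left(U,z \right)} = 0$
$- 14 \left(P{\left(3,1 \right)} + Z{\left(1,4 \right)}\right) = - 14 \left(0 + \left(-2 + 4\right)\right) = - 14 \left(0 + 2\right) = \left(-14\right) 2 = -28$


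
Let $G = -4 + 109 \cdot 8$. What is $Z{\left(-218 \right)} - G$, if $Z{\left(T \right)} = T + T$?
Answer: $-1304$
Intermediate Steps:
$Z{\left(T \right)} = 2 T$
$G = 868$ ($G = -4 + 872 = 868$)
$Z{\left(-218 \right)} - G = 2 \left(-218\right) - 868 = -436 - 868 = -1304$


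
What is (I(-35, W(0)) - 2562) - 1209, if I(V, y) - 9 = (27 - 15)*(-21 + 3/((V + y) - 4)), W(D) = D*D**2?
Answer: -52194/13 ≈ -4014.9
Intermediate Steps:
W(D) = D**3
I(V, y) = -243 + 36/(-4 + V + y) (I(V, y) = 9 + (27 - 15)*(-21 + 3/((V + y) - 4)) = 9 + 12*(-21 + 3/(-4 + V + y)) = 9 + (-252 + 36/(-4 + V + y)) = -243 + 36/(-4 + V + y))
(I(-35, W(0)) - 2562) - 1209 = (9*(112 - 27*(-35) - 27*0**3)/(-4 - 35 + 0**3) - 2562) - 1209 = (9*(112 + 945 - 27*0)/(-4 - 35 + 0) - 2562) - 1209 = (9*(112 + 945 + 0)/(-39) - 2562) - 1209 = (9*(-1/39)*1057 - 2562) - 1209 = (-3171/13 - 2562) - 1209 = -36477/13 - 1209 = -52194/13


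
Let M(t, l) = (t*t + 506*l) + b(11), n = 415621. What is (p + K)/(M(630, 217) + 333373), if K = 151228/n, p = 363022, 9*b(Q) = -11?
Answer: 678958730505/1571185366172 ≈ 0.43213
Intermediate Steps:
b(Q) = -11/9 (b(Q) = (⅑)*(-11) = -11/9)
M(t, l) = -11/9 + t² + 506*l (M(t, l) = (t*t + 506*l) - 11/9 = (t² + 506*l) - 11/9 = -11/9 + t² + 506*l)
K = 151228/415621 ≈ 0.36386
(p + K)/(M(630, 217) + 333373) = (363022 + 151228/415621)/((-11/9 + 630² + 506*217) + 333373) = 150879717890/(415621*((-11/9 + 396900 + 109802) + 333373)) = 150879717890/(415621*(4560307/9 + 333373)) = 150879717890/(415621*(7560664/9)) = (150879717890/415621)*(9/7560664) = 678958730505/1571185366172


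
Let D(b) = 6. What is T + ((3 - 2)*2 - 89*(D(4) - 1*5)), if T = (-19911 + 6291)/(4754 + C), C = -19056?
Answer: -615327/7151 ≈ -86.048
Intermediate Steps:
T = 6810/7151 (T = (-19911 + 6291)/(4754 - 19056) = -13620/(-14302) = -13620*(-1/14302) = 6810/7151 ≈ 0.95231)
T + ((3 - 2)*2 - 89*(D(4) - 1*5)) = 6810/7151 + ((3 - 2)*2 - 89*(6 - 1*5)) = 6810/7151 + (1*2 - 89*(6 - 5)) = 6810/7151 + (2 - 89*1) = 6810/7151 + (2 - 89) = 6810/7151 - 87 = -615327/7151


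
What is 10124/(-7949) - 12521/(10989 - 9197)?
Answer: -117671637/14244608 ≈ -8.2608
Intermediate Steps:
10124/(-7949) - 12521/(10989 - 9197) = 10124*(-1/7949) - 12521/1792 = -10124/7949 - 12521*1/1792 = -10124/7949 - 12521/1792 = -117671637/14244608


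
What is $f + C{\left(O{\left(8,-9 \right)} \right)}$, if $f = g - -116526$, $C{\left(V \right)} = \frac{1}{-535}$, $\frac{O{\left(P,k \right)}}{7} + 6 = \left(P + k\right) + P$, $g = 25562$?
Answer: $\frac{76017079}{535} \approx 1.4209 \cdot 10^{5}$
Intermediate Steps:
$O{\left(P,k \right)} = -42 + 7 k + 14 P$ ($O{\left(P,k \right)} = -42 + 7 \left(\left(P + k\right) + P\right) = -42 + 7 \left(k + 2 P\right) = -42 + \left(7 k + 14 P\right) = -42 + 7 k + 14 P$)
$C{\left(V \right)} = - \frac{1}{535}$
$f = 142088$ ($f = 25562 - -116526 = 25562 + 116526 = 142088$)
$f + C{\left(O{\left(8,-9 \right)} \right)} = 142088 - \frac{1}{535} = \frac{76017079}{535}$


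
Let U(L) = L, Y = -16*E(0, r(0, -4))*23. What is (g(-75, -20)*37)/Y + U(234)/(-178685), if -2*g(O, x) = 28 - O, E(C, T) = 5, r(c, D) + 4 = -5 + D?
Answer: 10463191/10116320 ≈ 1.0343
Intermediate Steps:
r(c, D) = -9 + D (r(c, D) = -4 + (-5 + D) = -9 + D)
g(O, x) = -14 + O/2 (g(O, x) = -(28 - O)/2 = -14 + O/2)
Y = -1840 (Y = -16*5*23 = -80*23 = -1840)
(g(-75, -20)*37)/Y + U(234)/(-178685) = ((-14 + (½)*(-75))*37)/(-1840) + 234/(-178685) = ((-14 - 75/2)*37)*(-1/1840) + 234*(-1/178685) = -103/2*37*(-1/1840) - 18/13745 = -3811/2*(-1/1840) - 18/13745 = 3811/3680 - 18/13745 = 10463191/10116320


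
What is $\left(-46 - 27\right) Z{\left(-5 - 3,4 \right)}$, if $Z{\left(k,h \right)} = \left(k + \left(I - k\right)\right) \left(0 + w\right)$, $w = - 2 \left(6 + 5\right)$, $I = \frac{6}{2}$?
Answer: $4818$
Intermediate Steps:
$I = 3$ ($I = 6 \cdot \frac{1}{2} = 3$)
$w = -22$ ($w = \left(-2\right) 11 = -22$)
$Z{\left(k,h \right)} = -66$ ($Z{\left(k,h \right)} = \left(k - \left(-3 + k\right)\right) \left(0 - 22\right) = 3 \left(-22\right) = -66$)
$\left(-46 - 27\right) Z{\left(-5 - 3,4 \right)} = \left(-46 - 27\right) \left(-66\right) = \left(-73\right) \left(-66\right) = 4818$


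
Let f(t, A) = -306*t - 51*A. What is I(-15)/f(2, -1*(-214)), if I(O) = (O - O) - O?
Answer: -5/3842 ≈ -0.0013014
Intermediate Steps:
I(O) = -O (I(O) = 0 - O = -O)
I(-15)/f(2, -1*(-214)) = (-1*(-15))/(-306*2 - (-51)*(-214)) = 15/(-612 - 51*214) = 15/(-612 - 10914) = 15/(-11526) = 15*(-1/11526) = -5/3842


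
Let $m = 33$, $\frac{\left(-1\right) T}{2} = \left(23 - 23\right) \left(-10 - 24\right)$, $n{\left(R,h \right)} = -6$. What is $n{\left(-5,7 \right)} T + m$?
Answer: $33$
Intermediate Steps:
$T = 0$ ($T = - 2 \left(23 - 23\right) \left(-10 - 24\right) = - 2 \cdot 0 \left(-34\right) = \left(-2\right) 0 = 0$)
$n{\left(-5,7 \right)} T + m = \left(-6\right) 0 + 33 = 0 + 33 = 33$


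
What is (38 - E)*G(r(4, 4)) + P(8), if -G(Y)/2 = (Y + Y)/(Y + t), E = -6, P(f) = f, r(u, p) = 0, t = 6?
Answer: 8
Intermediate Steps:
G(Y) = -4*Y/(6 + Y) (G(Y) = -2*(Y + Y)/(Y + 6) = -2*2*Y/(6 + Y) = -4*Y/(6 + Y))
(38 - E)*G(r(4, 4)) + P(8) = (38 - 1*(-6))*(-4*0/(6 + 0)) + 8 = (38 + 6)*(-4*0/6) + 8 = 44*(-4*0*⅙) + 8 = 44*0 + 8 = 0 + 8 = 8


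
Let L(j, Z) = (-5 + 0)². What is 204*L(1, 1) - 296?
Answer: 4804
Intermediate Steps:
L(j, Z) = 25 (L(j, Z) = (-5)² = 25)
204*L(1, 1) - 296 = 204*25 - 296 = 5100 - 296 = 4804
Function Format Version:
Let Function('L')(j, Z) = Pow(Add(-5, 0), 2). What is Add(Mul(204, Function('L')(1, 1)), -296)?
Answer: 4804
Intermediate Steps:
Function('L')(j, Z) = 25 (Function('L')(j, Z) = Pow(-5, 2) = 25)
Add(Mul(204, Function('L')(1, 1)), -296) = Add(Mul(204, 25), -296) = Add(5100, -296) = 4804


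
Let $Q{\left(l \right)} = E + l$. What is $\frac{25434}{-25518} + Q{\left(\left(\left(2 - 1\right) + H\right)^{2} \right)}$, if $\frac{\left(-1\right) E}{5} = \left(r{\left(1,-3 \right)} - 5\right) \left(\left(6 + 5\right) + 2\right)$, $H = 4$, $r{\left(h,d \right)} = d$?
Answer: $\frac{2313646}{4253} \approx 544.0$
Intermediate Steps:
$E = 520$ ($E = - 5 \left(-3 - 5\right) \left(\left(6 + 5\right) + 2\right) = - 5 \left(- 8 \left(11 + 2\right)\right) = - 5 \left(\left(-8\right) 13\right) = \left(-5\right) \left(-104\right) = 520$)
$Q{\left(l \right)} = 520 + l$
$\frac{25434}{-25518} + Q{\left(\left(\left(2 - 1\right) + H\right)^{2} \right)} = \frac{25434}{-25518} + \left(520 + \left(\left(2 - 1\right) + 4\right)^{2}\right) = 25434 \left(- \frac{1}{25518}\right) + \left(520 + \left(\left(2 - 1\right) + 4\right)^{2}\right) = - \frac{4239}{4253} + \left(520 + \left(1 + 4\right)^{2}\right) = - \frac{4239}{4253} + \left(520 + 5^{2}\right) = - \frac{4239}{4253} + \left(520 + 25\right) = - \frac{4239}{4253} + 545 = \frac{2313646}{4253}$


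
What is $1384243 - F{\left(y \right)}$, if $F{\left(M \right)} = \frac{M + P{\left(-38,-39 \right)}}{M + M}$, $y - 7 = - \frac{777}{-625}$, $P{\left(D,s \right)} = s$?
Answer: $\frac{14263259095}{10304} \approx 1.3842 \cdot 10^{6}$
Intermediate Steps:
$y = \frac{5152}{625}$ ($y = 7 - \frac{777}{-625} = 7 - - \frac{777}{625} = 7 + \frac{777}{625} = \frac{5152}{625} \approx 8.2432$)
$F{\left(M \right)} = \frac{-39 + M}{2 M}$ ($F{\left(M \right)} = \frac{M - 39}{M + M} = \frac{-39 + M}{2 M}$)
$1384243 - F{\left(y \right)} = 1384243 - \frac{-39 + \frac{5152}{625}}{2 \cdot \frac{5152}{625}} = 1384243 - \frac{1}{2} \cdot \frac{625}{5152} \left(- \frac{19223}{625}\right) = 1384243 - - \frac{19223}{10304} = 1384243 + \frac{19223}{10304} = \frac{14263259095}{10304}$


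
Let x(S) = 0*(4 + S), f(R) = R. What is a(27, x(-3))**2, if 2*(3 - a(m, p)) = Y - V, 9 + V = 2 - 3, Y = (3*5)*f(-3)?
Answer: 1681/4 ≈ 420.25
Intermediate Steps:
x(S) = 0
Y = -45 (Y = (3*5)*(-3) = 15*(-3) = -45)
V = -10 (V = -9 + (2 - 3) = -9 - 1 = -10)
a(m, p) = 41/2 (a(m, p) = 3 - (-45 - 1*(-10))/2 = 3 - (-45 + 10)/2 = 3 - 1/2*(-35) = 3 + 35/2 = 41/2)
a(27, x(-3))**2 = (41/2)**2 = 1681/4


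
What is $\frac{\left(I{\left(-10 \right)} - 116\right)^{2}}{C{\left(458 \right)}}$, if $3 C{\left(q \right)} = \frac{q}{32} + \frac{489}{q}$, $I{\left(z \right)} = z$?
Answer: $\frac{174508992}{56353} \approx 3096.7$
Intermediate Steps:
$C{\left(q \right)} = \frac{163}{q} + \frac{q}{96}$ ($C{\left(q \right)} = \frac{\frac{q}{32} + \frac{489}{q}}{3} = \frac{\frac{489}{q} + \frac{q}{32}}{3} = \frac{163}{q} + \frac{q}{96}$)
$\frac{\left(I{\left(-10 \right)} - 116\right)^{2}}{C{\left(458 \right)}} = \frac{\left(-10 - 116\right)^{2}}{\frac{163}{458} + \frac{1}{96} \cdot 458} = \frac{\left(-126\right)^{2}}{163 \cdot \frac{1}{458} + \frac{229}{48}} = \frac{15876}{\frac{163}{458} + \frac{229}{48}} = \frac{15876}{\frac{56353}{10992}} = 15876 \cdot \frac{10992}{56353} = \frac{174508992}{56353}$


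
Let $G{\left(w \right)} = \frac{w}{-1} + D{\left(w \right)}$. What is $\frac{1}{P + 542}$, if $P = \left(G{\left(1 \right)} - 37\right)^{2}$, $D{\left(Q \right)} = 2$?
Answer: $\frac{1}{1838} \approx 0.00054407$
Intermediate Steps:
$G{\left(w \right)} = 2 - w$ ($G{\left(w \right)} = \frac{w}{-1} + 2 = - w + 2 = 2 - w$)
$P = 1296$ ($P = \left(\left(2 - 1\right) - 37\right)^{2} = \left(1 - 37\right)^{2} = \left(-36\right)^{2} = 1296$)
$\frac{1}{P + 542} = \frac{1}{1296 + 542} = \frac{1}{1838}$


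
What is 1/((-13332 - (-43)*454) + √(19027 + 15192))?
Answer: 6190/38281881 - √34219/38281881 ≈ 0.00015686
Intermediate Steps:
1/((-13332 - (-43)*454) + √(19027 + 15192)) = 1/((-13332 - 1*(-19522)) + √34219) = 1/((-13332 + 19522) + √34219) = 1/(6190 + √34219)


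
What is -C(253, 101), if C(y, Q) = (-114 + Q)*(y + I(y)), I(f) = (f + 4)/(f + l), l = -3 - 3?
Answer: 62748/19 ≈ 3302.5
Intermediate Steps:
l = -6
I(f) = (4 + f)/(-6 + f) (I(f) = (f + 4)/(f - 6) = (4 + f)/(-6 + f))
C(y, Q) = (-114 + Q)*(y + (4 + y)/(-6 + y))
-C(253, 101) = -(-456 - 114*253 + 101*(4 + 253) + 253*(-114 + 101)*(-6 + 253))/(-6 + 253) = -(-456 - 28842 + 101*257 + 253*(-13)*247)/247 = -(-456 - 28842 + 25957 - 812383)/247 = -(-815724)/247 = -1*(-62748/19) = 62748/19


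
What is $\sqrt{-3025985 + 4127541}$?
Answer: $2 \sqrt{275389} \approx 1049.6$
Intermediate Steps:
$\sqrt{-3025985 + 4127541} = \sqrt{1101556} = 2 \sqrt{275389}$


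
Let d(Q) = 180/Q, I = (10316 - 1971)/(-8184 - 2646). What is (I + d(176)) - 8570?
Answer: -408365623/47652 ≈ -8569.8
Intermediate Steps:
I = -1669/2166 (I = 8345/(-10830) = 8345*(-1/10830) = -1669/2166 ≈ -0.77055)
(I + d(176)) - 8570 = (-1669/2166 + 180/176) - 8570 = (-1669/2166 + 180*(1/176)) - 8570 = (-1669/2166 + 45/44) - 8570 = 12017/47652 - 8570 = -408365623/47652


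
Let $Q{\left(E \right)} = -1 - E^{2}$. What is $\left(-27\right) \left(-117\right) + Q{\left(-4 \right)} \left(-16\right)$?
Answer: $3431$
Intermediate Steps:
$\left(-27\right) \left(-117\right) + Q{\left(-4 \right)} \left(-16\right) = \left(-27\right) \left(-117\right) + \left(-1 - \left(-4\right)^{2}\right) \left(-16\right) = 3159 + \left(-1 - 16\right) \left(-16\right) = 3159 - -272 = 3159 + 272 = 3431$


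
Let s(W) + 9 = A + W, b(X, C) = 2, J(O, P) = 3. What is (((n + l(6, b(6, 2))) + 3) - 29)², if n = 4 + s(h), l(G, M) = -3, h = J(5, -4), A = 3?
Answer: 784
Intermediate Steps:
h = 3
s(W) = -6 + W (s(W) = -9 + (3 + W) = -6 + W)
n = 1 (n = 4 + (-6 + 3) = 4 - 3 = 1)
(((n + l(6, b(6, 2))) + 3) - 29)² = (((1 - 3) + 3) - 29)² = ((-2 + 3) - 29)² = (1 - 29)² = (-28)² = 784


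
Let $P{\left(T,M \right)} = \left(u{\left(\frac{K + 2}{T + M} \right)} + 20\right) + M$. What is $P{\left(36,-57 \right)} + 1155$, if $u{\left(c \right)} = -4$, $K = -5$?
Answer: $1114$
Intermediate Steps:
$P{\left(T,M \right)} = 16 + M$ ($P{\left(T,M \right)} = \left(-4 + 20\right) + M = 16 + M$)
$P{\left(36,-57 \right)} + 1155 = \left(16 - 57\right) + 1155 = -41 + 1155 = 1114$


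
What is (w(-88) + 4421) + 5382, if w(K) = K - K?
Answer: 9803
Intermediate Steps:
w(K) = 0
(w(-88) + 4421) + 5382 = (0 + 4421) + 5382 = 4421 + 5382 = 9803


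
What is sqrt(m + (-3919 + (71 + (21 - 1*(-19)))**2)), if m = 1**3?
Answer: sqrt(8403) ≈ 91.668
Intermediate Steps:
m = 1
sqrt(m + (-3919 + (71 + (21 - 1*(-19)))**2)) = sqrt(1 + (-3919 + (71 + (21 - 1*(-19)))**2)) = sqrt(1 + (-3919 + (71 + (21 + 19))**2)) = sqrt(1 + (-3919 + (71 + 40)**2)) = sqrt(1 + (-3919 + 111**2)) = sqrt(1 + (-3919 + 12321)) = sqrt(1 + 8402) = sqrt(8403)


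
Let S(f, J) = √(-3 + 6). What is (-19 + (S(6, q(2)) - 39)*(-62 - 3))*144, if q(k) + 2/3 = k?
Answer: 362304 - 9360*√3 ≈ 3.4609e+5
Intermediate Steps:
q(k) = -⅔ + k
S(f, J) = √3
(-19 + (S(6, q(2)) - 39)*(-62 - 3))*144 = (-19 + (√3 - 39)*(-62 - 3))*144 = (-19 + (-39 + √3)*(-65))*144 = (-19 + (2535 - 65*√3))*144 = (2516 - 65*√3)*144 = 362304 - 9360*√3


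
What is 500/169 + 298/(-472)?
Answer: 92819/39884 ≈ 2.3272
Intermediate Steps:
500/169 + 298/(-472) = 500*(1/169) + 298*(-1/472) = 500/169 - 149/236 = 92819/39884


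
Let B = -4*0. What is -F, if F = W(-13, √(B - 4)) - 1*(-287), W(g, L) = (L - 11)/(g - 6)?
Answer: -5464/19 + 2*I/19 ≈ -287.58 + 0.10526*I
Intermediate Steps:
B = 0
W(g, L) = (-11 + L)/(-6 + g)
F = 5464/19 - 2*I/19 (F = (-11 + √(0 - 4))/(-6 - 13) - 1*(-287) = (-11 + √(-4))/(-19) + 287 = -(-11 + 2*I)/19 + 287 = (11/19 - 2*I/19) + 287 = 5464/19 - 2*I/19 ≈ 287.58 - 0.10526*I)
-F = -(5464/19 - 2*I/19) = -5464/19 + 2*I/19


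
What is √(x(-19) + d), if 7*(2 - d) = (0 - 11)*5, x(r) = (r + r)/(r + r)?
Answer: 2*√133/7 ≈ 3.2950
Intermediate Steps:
x(r) = 1 (x(r) = (2*r)/((2*r)) = (2*r)*(1/(2*r)) = 1)
d = 69/7 (d = 2 - (0 - 11)*5/7 = 2 - (-11)*5/7 = 2 - ⅐*(-55) = 2 + 55/7 = 69/7 ≈ 9.8571)
√(x(-19) + d) = √(1 + 69/7) = √(76/7) = 2*√133/7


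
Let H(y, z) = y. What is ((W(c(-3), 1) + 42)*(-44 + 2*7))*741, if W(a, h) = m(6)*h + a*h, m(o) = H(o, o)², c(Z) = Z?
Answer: -1667250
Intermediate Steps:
m(o) = o²
W(a, h) = 36*h + a*h (W(a, h) = 6²*h + a*h = 36*h + a*h)
((W(c(-3), 1) + 42)*(-44 + 2*7))*741 = ((1*(36 - 3) + 42)*(-44 + 2*7))*741 = ((1*33 + 42)*(-44 + 14))*741 = ((33 + 42)*(-30))*741 = (75*(-30))*741 = -2250*741 = -1667250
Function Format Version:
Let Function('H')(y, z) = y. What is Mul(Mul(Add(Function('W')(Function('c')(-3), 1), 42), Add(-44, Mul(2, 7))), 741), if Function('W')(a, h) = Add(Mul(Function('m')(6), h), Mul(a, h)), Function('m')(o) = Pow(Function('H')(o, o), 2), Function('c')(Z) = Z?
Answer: -1667250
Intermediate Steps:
Function('m')(o) = Pow(o, 2)
Function('W')(a, h) = Add(Mul(36, h), Mul(a, h)) (Function('W')(a, h) = Add(Mul(Pow(6, 2), h), Mul(a, h)) = Add(Mul(36, h), Mul(a, h)))
Mul(Mul(Add(Function('W')(Function('c')(-3), 1), 42), Add(-44, Mul(2, 7))), 741) = Mul(Mul(Add(Mul(1, Add(36, -3)), 42), Add(-44, Mul(2, 7))), 741) = Mul(Mul(Add(Mul(1, 33), 42), Add(-44, 14)), 741) = Mul(Mul(Add(33, 42), -30), 741) = Mul(Mul(75, -30), 741) = Mul(-2250, 741) = -1667250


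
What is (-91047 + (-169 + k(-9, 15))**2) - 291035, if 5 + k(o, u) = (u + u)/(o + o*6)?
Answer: -155073266/441 ≈ -3.5164e+5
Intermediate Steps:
k(o, u) = -5 + 2*u/(7*o) (k(o, u) = -5 + (u + u)/(o + o*6) = -5 + (2*u)/(o + 6*o) = -5 + (2*u)/((7*o)) = -5 + (2*u)*(1/(7*o)) = -5 + 2*u/(7*o))
(-91047 + (-169 + k(-9, 15))**2) - 291035 = (-91047 + (-169 + (-5 + (2/7)*15/(-9)))**2) - 291035 = (-91047 + (-169 + (-5 + (2/7)*15*(-1/9)))**2) - 291035 = (-91047 + (-169 + (-5 - 10/21))**2) - 291035 = (-91047 + (-169 - 115/21)**2) - 291035 = (-91047 + (-3664/21)**2) - 291035 = (-91047 + 13424896/441) - 291035 = -26726831/441 - 291035 = -155073266/441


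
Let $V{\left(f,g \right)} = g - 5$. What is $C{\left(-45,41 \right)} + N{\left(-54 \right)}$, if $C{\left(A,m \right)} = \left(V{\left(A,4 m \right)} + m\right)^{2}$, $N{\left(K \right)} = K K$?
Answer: $42916$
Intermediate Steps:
$V{\left(f,g \right)} = -5 + g$
$N{\left(K \right)} = K^{2}$
$C{\left(A,m \right)} = \left(-5 + 5 m\right)^{2}$ ($C{\left(A,m \right)} = \left(\left(-5 + 4 m\right) + m\right)^{2} = \left(-5 + 5 m\right)^{2}$)
$C{\left(-45,41 \right)} + N{\left(-54 \right)} = 25 \left(-1 + 41\right)^{2} + \left(-54\right)^{2} = 25 \cdot 40^{2} + 2916 = 25 \cdot 1600 + 2916 = 40000 + 2916 = 42916$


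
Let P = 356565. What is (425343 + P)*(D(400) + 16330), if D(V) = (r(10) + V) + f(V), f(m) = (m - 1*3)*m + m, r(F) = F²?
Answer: 137639265240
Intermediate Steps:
f(m) = m + m*(-3 + m) (f(m) = (m - 3)*m + m = (-3 + m)*m + m = m*(-3 + m) + m = m + m*(-3 + m))
D(V) = 100 + V + V*(-2 + V) (D(V) = (10² + V) + V*(-2 + V) = (100 + V) + V*(-2 + V) = 100 + V + V*(-2 + V))
(425343 + P)*(D(400) + 16330) = (425343 + 356565)*((100 + 400² - 1*400) + 16330) = 781908*((100 + 160000 - 400) + 16330) = 781908*(159700 + 16330) = 781908*176030 = 137639265240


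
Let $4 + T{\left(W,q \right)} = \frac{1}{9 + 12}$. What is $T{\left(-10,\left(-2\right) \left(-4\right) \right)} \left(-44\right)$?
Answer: $\frac{3652}{21} \approx 173.9$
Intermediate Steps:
$T{\left(W,q \right)} = - \frac{83}{21}$ ($T{\left(W,q \right)} = -4 + \frac{1}{9 + 12} = -4 + \frac{1}{21} = - \frac{83}{21}$)
$T{\left(-10,\left(-2\right) \left(-4\right) \right)} \left(-44\right) = \left(- \frac{83}{21}\right) \left(-44\right) = \frac{3652}{21}$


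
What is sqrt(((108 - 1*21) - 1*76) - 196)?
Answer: I*sqrt(185) ≈ 13.601*I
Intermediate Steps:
sqrt(((108 - 1*21) - 1*76) - 196) = sqrt(((108 - 21) - 76) - 196) = sqrt((87 - 76) - 196) = sqrt(11 - 196) = sqrt(-185) = I*sqrt(185)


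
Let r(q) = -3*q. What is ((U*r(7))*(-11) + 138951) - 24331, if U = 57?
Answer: 127787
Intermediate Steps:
((U*r(7))*(-11) + 138951) - 24331 = ((57*(-3*7))*(-11) + 138951) - 24331 = ((57*(-21))*(-11) + 138951) - 24331 = (-1197*(-11) + 138951) - 24331 = (13167 + 138951) - 24331 = 152118 - 24331 = 127787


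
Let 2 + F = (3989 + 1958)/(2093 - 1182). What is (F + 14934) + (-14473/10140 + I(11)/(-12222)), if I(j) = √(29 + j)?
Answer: 137982064957/9237540 - √10/6111 ≈ 14937.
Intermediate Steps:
F = 4125/911 (F = -2 + (3989 + 1958)/(2093 - 1182) = -2 + 5947/911 = 4125/911 ≈ 4.5280)
(F + 14934) + (-14473/10140 + I(11)/(-12222)) = (4125/911 + 14934) + (-14473/10140 + √(29 + 11)/(-12222)) = 13608999/911 + (-14473*1/10140 + √40*(-1/12222)) = 13608999/911 + (-14473/10140 + (2*√10)*(-1/12222)) = 13608999/911 + (-14473/10140 - √10/6111) = 137982064957/9237540 - √10/6111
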